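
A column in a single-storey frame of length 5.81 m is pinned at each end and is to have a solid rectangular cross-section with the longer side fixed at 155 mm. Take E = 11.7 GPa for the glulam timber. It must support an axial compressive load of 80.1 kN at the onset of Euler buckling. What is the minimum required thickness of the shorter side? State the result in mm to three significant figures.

b ≈ 122 mm

L_e = K·L = 1 × 5.81 = 5.810 m
Required I = P_cr·L_e²/(π²E) = 8.010×10^4 × 5.810² / (π² × 1.17×10^10) = 2.342×10^-5 m⁴
I_req = 2.342×10^7 mm⁴
Rectangle, weak axis: I_min = h·b³/12 with h = 155 mm fixed  ⇒  b = (12I/h)^(1/3) = 122 mm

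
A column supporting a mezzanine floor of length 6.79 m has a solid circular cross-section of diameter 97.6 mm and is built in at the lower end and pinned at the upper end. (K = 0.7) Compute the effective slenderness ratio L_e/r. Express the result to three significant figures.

I = πd⁴/64 = π×97.6⁴/64 = 4.454×10^6 mm⁴
A = 7.482×10^3 mm²;  r_min = √(I/A) = √(4.454×10^6/7.482×10^3) = 24.40 mm
L_e = K·L = 0.7 × 6.79 m = 4.753 m = 4753.0 mm
λ = L_e / r_min = 4753.0 / 24.40 = 195

λ ≈ 195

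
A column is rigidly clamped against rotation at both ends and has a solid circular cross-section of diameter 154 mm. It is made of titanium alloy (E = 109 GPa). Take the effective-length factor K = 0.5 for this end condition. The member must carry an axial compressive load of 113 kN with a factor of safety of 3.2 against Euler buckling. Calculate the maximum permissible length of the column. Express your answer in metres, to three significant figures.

I = πd⁴/64 = π×154⁴/64 = 2.761×10^7 mm⁴
I = 2.761×10^-5 m⁴
Required critical load P_cr = n·P = 3.2 × 113 = 361.6 kN = 3.616×10^5 N
From P_cr = π²EI/(K·L)²:  L = (1/K)·√(π²EI/P_cr) = (1/0.5)·√(π²×1.09×10^11×2.761×10^-5/3.616×10^5)
L = 18.1 m

L_max ≈ 18.1 m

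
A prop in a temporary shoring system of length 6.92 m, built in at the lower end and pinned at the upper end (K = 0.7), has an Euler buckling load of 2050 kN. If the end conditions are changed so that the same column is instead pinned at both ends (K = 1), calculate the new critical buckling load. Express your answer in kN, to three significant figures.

P_cr ≈ 1000 kN

P_cr ∝ 1/K², so P_cr,new = P_cr,old × (K_old/K_new)² = 2050 × (0.7/1)²
= 2050 × 0.4900 = 1000 kN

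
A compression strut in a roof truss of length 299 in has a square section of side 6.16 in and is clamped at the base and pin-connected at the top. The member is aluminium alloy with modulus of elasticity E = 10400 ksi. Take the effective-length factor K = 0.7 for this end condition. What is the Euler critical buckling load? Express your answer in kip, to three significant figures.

P_cr ≈ 281 kip

I = a⁴/12 = 6.16⁴/12 = 120.0 in⁴
Effective length L_e = K·L = 0.7 × 299 = 209.3 in
P_cr = π²EI / L_e² = π² × 10400×10³ × 120.0 / 209.3² = 2.811×10^5 lb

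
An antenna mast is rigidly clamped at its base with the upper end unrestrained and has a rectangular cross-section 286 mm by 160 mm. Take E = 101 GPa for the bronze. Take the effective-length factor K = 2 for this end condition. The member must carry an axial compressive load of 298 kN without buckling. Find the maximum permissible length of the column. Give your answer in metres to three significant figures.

Buckling occurs about the weak axis: I_min = h·b³/12 with b = 160 mm (the shorter side).
I_min = 286×160³/12 = 9.762×10^7 mm⁴
I = 9.762×10^-5 m⁴
At the buckling limit P_cr = P = 2.980×10^5 N
From P_cr = π²EI/(K·L)²:  L = (1/K)·√(π²EI/P_cr) = (1/2)·√(π²×1.01×10^11×9.762×10^-5/2.980×10^5)
L = 9.04 m

L_max ≈ 9.04 m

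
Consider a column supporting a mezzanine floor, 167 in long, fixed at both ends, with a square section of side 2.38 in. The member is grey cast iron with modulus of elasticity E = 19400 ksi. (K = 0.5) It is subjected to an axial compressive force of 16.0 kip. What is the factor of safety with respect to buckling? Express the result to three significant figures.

n ≈ 4.59

I = a⁴/12 = 2.38⁴/12 = 2.674 in⁴
Effective length L_e = K·L = 0.5 × 167 = 83.50 in
P_cr = π²EI / L_e² = π² × 19400×10³ × 2.674 / 83.50² = 7.343×10^4 lb
Factor of safety n = P_cr / P = 73.427 / 16.0 = 4.59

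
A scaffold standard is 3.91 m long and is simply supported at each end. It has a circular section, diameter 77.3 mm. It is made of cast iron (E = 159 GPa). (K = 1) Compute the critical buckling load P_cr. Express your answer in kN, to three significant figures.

P_cr ≈ 180 kN

I = πd⁴/64 = π×77.3⁴/64 = 1.753×10^6 mm⁴
I = 1.753×10^6 mm⁴ = 1.753×10^-6 m⁴
Effective length L_e = K·L = 1 × 3.91 = 3.910 m
P_cr = π²EI / L_e² = π² × 159×10⁹ × 1.753×10^-6 / 3.910² = 1.799×10^5 N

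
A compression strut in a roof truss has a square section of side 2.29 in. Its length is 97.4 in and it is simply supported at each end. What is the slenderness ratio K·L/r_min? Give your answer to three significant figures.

For a square r = a/√12 = 2.29/√12 = 0.6611 in
L_e = K·L = 1 × 97.4 = 97.40 in
λ = L_e / r_min = 97.400 / 0.6611 = 147

λ ≈ 147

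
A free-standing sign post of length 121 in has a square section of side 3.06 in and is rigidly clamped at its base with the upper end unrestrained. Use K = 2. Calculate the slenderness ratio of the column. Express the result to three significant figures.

λ ≈ 274

I = a⁴/12 = 3.06⁴/12 = 7.306 in⁴
A = 9.364 in²;  r_min = √(I/A) = √(7.306/9.364) = 0.8833 in
L_e = K·L = 2 × 121 = 242.0 in
λ = L_e / r_min = 242.00 / 0.8833 = 274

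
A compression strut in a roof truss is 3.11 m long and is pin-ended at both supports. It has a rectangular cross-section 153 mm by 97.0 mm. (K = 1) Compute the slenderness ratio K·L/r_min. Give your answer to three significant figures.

Buckling occurs about the weak axis: I_min = h·b³/12 with b = 97.0 mm (the shorter side).
I_min = 153×97.0³/12 = 1.164×10^7 mm⁴
A = 1.484×10^4 mm²;  r_min = √(I/A) = √(1.164×10^7/1.484×10^4) = 28.00 mm
L_e = K·L = 1 × 3.11 m = 3.110 m = 3110.0 mm
λ = L_e / r_min = 3110.0 / 28.00 = 111

λ ≈ 111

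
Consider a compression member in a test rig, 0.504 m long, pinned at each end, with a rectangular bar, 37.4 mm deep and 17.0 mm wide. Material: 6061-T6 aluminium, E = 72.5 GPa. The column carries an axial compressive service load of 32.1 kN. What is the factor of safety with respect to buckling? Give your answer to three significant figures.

n ≈ 1.34

Buckling occurs about the weak axis: I_min = h·b³/12 with b = 17.0 mm (the shorter side).
I_min = 37.4×17.0³/12 = 1.531×10^4 mm⁴
I = 1.531×10^4 mm⁴ = 1.531×10^-8 m⁴
Effective length L_e = K·L = 1 × 0.504 = 0.5040 m
P_cr = π²EI / L_e² = π² × 72.5×10⁹ × 1.531×10^-8 / 0.5040² = 4.313×10^4 N
Factor of safety n = P_cr / P = 43.133 / 32.1 = 1.34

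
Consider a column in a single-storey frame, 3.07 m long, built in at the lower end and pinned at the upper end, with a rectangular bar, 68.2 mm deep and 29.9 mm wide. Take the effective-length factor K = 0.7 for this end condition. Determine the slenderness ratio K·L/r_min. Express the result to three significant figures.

λ ≈ 249

For a rectangle r_min = b/√12 = 29.9/√12 = 8.631 mm
L_e = K·L = 0.7 × 3.07 m = 2.149 m = 2149.0 mm
λ = L_e / r_min = 2149.0 / 8.631 = 249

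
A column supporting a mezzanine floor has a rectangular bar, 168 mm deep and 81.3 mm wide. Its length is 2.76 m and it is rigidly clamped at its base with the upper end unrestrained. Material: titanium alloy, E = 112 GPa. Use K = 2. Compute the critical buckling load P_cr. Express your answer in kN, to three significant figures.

P_cr ≈ 273 kN

Buckling occurs about the weak axis: I_min = h·b³/12 with b = 81.3 mm (the shorter side).
I_min = 168×81.3³/12 = 7.523×10^6 mm⁴
I = 7.523×10^6 mm⁴ = 7.523×10^-6 m⁴
Effective length L_e = K·L = 2 × 2.76 = 5.520 m
P_cr = π²EI / L_e² = π² × 112×10⁹ × 7.523×10^-6 / 5.520² = 2.729×10^5 N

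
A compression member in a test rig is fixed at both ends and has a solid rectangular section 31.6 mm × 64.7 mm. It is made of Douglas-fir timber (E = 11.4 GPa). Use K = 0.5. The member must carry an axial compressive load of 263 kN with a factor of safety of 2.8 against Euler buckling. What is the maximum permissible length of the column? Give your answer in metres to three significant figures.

L_max ≈ 0.322 m

Buckling occurs about the weak axis: I_min = h·b³/12 with b = 31.6 mm (the shorter side).
I_min = 64.7×31.6³/12 = 1.701×10^5 mm⁴
I = 1.701×10^-7 m⁴
Required critical load P_cr = n·P = 2.8 × 263 = 736.4 kN = 7.364×10^5 N
From P_cr = π²EI/(K·L)²:  L = (1/K)·√(π²EI/P_cr) = (1/0.5)·√(π²×1.14×10^10×1.701×10^-7/7.364×10^5)
L = 0.322 m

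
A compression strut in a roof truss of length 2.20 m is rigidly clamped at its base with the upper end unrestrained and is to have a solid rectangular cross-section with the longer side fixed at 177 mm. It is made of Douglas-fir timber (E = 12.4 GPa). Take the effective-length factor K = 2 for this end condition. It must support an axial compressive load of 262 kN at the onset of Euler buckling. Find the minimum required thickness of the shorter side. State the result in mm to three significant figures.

L_e = K·L = 2 × 2.20 = 4.400 m
Required I = P_cr·L_e²/(π²E) = 2.620×10^5 × 4.400² / (π² × 1.24×10^10) = 4.145×10^-5 m⁴
I_req = 4.145×10^7 mm⁴
Rectangle, weak axis: I_min = h·b³/12 with h = 177 mm fixed  ⇒  b = (12I/h)^(1/3) = 141 mm

b ≈ 141 mm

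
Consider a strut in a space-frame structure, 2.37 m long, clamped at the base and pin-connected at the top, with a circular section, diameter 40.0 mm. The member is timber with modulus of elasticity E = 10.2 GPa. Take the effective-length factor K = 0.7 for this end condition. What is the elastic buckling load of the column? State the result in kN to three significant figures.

I = πd⁴/64 = π×40.0⁴/64 = 1.257×10^5 mm⁴
I = 1.257×10^5 mm⁴ = 1.257×10^-7 m⁴
Effective length L_e = K·L = 0.7 × 2.37 = 1.659 m
P_cr = π²EI / L_e² = π² × 10.2×10⁹ × 1.257×10^-7 / 1.659² = 4.596×10^3 N

P_cr ≈ 4.60 kN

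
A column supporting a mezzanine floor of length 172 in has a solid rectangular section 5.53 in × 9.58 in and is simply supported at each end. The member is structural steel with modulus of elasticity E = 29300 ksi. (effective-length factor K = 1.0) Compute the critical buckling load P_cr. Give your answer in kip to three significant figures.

Buckling occurs about the weak axis: I_min = h·b³/12 with b = 5.53 in (the shorter side).
I_min = 9.58×5.53³/12 = 135.0 in⁴
Effective length L_e = K·L = 1 × 172 = 172.0 in
P_cr = π²EI / L_e² = π² × 29300×10³ × 135.0 / 172.0² = 1.320×10^6 lb

P_cr ≈ 1320 kip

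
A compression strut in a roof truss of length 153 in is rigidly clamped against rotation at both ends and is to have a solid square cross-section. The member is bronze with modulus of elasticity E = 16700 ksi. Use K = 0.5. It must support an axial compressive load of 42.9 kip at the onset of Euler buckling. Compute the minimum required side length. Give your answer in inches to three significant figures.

a ≈ 2.07 in

L_e = K·L = 0.5 × 153 = 76.50 in
Required I = P_cr·L_e²/(π²E) = 4.290×10^4 × 76.50² / (π² × 1.67×10^7) = 1.523 in⁴
Solid square: I = a⁴/12  ⇒  a = (12I)^(1/4) = (12×1.523)^(1/4) = 2.07 in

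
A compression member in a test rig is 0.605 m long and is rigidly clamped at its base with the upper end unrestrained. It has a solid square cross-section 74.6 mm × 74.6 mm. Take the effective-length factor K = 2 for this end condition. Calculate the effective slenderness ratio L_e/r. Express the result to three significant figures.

λ ≈ 56.2

For a square r = a/√12 = 74.6/√12 = 21.54 mm
L_e = K·L = 2 × 0.605 m = 1.210 m = 1210.0 mm
λ = L_e / r_min = 1210.0 / 21.54 = 56.2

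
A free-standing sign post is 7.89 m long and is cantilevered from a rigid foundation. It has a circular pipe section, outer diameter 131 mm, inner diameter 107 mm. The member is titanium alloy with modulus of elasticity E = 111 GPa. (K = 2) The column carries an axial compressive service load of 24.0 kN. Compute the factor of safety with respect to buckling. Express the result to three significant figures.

n ≈ 1.47

d_o = 131 mm, d_i = 107 mm
I = π(d_o⁴ − d_i⁴)/64 = π(131⁴ − 107.0⁴)/64 = 8.022×10^6 mm⁴
I = 8.022×10^6 mm⁴ = 8.022×10^-6 m⁴
Effective length L_e = K·L = 2 × 7.89 = 15.78 m
P_cr = π²EI / L_e² = π² × 111×10⁹ × 8.022×10^-6 / 15.78² = 3.529×10^4 N
Factor of safety n = P_cr / P = 35.293 / 24.0 = 1.47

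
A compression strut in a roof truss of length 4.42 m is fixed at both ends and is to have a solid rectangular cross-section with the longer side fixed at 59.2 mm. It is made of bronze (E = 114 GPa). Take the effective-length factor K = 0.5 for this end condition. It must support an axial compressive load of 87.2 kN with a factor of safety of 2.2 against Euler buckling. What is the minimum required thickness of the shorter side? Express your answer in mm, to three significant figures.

b ≈ 55.3 mm

Required P_cr = n·P = 2.2 × 87.2 = 191.8 kN
L_e = K·L = 0.5 × 4.42 = 2.210 m
Required I = P_cr·L_e²/(π²E) = 1.918×10^5 × 2.210² / (π² × 1.14×10^11) = 8.328×10^-7 m⁴
I_req = 8.328×10^5 mm⁴
Rectangle, weak axis: I_min = h·b³/12 with h = 59.2 mm fixed  ⇒  b = (12I/h)^(1/3) = 55.3 mm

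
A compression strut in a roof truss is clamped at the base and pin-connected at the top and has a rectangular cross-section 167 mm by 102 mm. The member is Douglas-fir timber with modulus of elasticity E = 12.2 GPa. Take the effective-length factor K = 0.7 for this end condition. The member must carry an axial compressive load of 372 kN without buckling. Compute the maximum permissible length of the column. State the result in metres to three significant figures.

Buckling occurs about the weak axis: I_min = h·b³/12 with b = 102 mm (the shorter side).
I_min = 167×102³/12 = 1.477×10^7 mm⁴
I = 1.477×10^-5 m⁴
At the buckling limit P_cr = P = 3.720×10^5 N
From P_cr = π²EI/(K·L)²:  L = (1/K)·√(π²EI/P_cr) = (1/0.7)·√(π²×1.22×10^10×1.477×10^-5/3.720×10^5)
L = 3.12 m

L_max ≈ 3.12 m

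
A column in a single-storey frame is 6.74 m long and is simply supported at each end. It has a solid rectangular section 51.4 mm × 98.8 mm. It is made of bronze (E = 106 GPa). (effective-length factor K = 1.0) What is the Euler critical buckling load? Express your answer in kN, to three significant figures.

Buckling occurs about the weak axis: I_min = h·b³/12 with b = 51.4 mm (the shorter side).
I_min = 98.8×51.4³/12 = 1.118×10^6 mm⁴
I = 1.118×10^6 mm⁴ = 1.118×10^-6 m⁴
Effective length L_e = K·L = 1 × 6.74 = 6.740 m
P_cr = π²EI / L_e² = π² × 106×10⁹ × 1.118×10^-6 / 6.740² = 2.575×10^4 N

P_cr ≈ 25.7 kN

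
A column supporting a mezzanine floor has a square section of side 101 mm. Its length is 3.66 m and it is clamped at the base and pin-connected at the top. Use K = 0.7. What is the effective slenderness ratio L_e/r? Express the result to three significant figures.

λ ≈ 87.9

For a square r = a/√12 = 101/√12 = 29.16 mm
L_e = K·L = 0.7 × 3.66 m = 2.562 m = 2562.0 mm
λ = L_e / r_min = 2562.0 / 29.16 = 87.9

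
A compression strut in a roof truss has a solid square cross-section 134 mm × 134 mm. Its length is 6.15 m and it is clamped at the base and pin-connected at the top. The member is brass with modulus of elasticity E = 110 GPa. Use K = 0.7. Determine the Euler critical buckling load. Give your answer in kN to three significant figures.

P_cr ≈ 1570 kN

I = a⁴/12 = 134⁴/12 = 2.687×10^7 mm⁴
I = 2.687×10^7 mm⁴ = 2.687×10^-5 m⁴
Effective length L_e = K·L = 0.7 × 6.15 = 4.305 m
P_cr = π²EI / L_e² = π² × 110×10⁹ × 2.687×10^-5 / 4.305² = 1.574×10^6 N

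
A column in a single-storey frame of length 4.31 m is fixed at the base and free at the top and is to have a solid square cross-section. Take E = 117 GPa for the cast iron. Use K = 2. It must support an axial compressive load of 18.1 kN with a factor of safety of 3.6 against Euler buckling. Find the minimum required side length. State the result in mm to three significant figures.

a ≈ 84.2 mm

Required P_cr = n·P = 3.6 × 18.1 = 65.16 kN
L_e = K·L = 2 × 4.31 = 8.620 m
Required I = P_cr·L_e²/(π²E) = 6.516×10^4 × 8.620² / (π² × 1.17×10^11) = 4.193×10^-6 m⁴
I_req = 4.193×10^6 mm⁴
Solid square: I = a⁴/12  ⇒  a = (12I)^(1/4) = (12×4.193×10^6)^(1/4) = 84.2 mm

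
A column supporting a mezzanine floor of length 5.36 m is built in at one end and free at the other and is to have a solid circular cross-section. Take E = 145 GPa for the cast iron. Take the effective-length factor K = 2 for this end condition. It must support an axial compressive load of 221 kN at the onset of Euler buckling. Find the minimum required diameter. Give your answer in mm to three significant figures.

L_e = K·L = 2 × 5.36 = 10.72 m
Required I = P_cr·L_e²/(π²E) = 2.210×10^5 × 10.72² / (π² × 1.45×10^11) = 1.775×10^-5 m⁴
I_req = 1.775×10^7 mm⁴
Solid circle: I = πd⁴/64  ⇒  d = (64I/π)^(1/4) = (64×1.775×10^7/π)^(1/4) = 138 mm

d ≈ 138 mm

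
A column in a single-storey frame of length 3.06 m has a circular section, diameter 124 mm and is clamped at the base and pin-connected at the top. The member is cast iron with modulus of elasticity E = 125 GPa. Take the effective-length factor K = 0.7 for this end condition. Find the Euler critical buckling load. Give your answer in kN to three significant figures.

I = πd⁴/64 = π×124⁴/64 = 1.161×10^7 mm⁴
I = 1.161×10^7 mm⁴ = 1.161×10^-5 m⁴
Effective length L_e = K·L = 0.7 × 3.06 = 2.142 m
P_cr = π²EI / L_e² = π² × 125×10⁹ × 1.161×10^-5 / 2.142² = 3.121×10^6 N

P_cr ≈ 3120 kN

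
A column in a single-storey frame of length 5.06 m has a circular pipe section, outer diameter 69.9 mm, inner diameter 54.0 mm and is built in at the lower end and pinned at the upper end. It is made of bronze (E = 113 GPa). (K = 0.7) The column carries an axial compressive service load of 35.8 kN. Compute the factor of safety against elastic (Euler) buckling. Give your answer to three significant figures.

d_o = 69.9 mm, d_i = 54.0 mm
I = π(d_o⁴ − d_i⁴)/64 = π(69.9⁴ − 54.00⁴)/64 = 7.545×10^5 mm⁴
I = 7.545×10^5 mm⁴ = 7.545×10^-7 m⁴
Effective length L_e = K·L = 0.7 × 5.06 = 3.542 m
P_cr = π²EI / L_e² = π² × 113×10⁹ × 7.545×10^-7 / 3.542² = 6.707×10^4 N
Factor of safety n = P_cr / P = 67.070 / 35.8 = 1.87

n ≈ 1.87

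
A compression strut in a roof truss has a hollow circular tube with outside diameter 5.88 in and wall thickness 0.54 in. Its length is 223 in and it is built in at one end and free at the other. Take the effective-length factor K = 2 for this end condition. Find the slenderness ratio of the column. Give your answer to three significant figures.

Inner diameter d_i = 5.88 − 2×0.54 = 4.800 in
I = π(d_o⁴ − d_i⁴)/64 = π(5.88⁴ − 4.800⁴)/64 = 32.62 in⁴
A = 9.059 in²;  r_min = √(I/A) = √(32.62/9.059) = 1.898 in
L_e = K·L = 2 × 223 = 446.0 in
λ = L_e / r_min = 446.00 / 1.898 = 235

λ ≈ 235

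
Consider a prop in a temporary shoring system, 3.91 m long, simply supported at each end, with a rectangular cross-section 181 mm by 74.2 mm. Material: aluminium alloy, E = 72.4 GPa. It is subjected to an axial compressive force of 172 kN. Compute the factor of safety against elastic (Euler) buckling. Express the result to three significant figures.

n ≈ 1.67

Buckling occurs about the weak axis: I_min = h·b³/12 with b = 74.2 mm (the shorter side).
I_min = 181×74.2³/12 = 6.162×10^6 mm⁴
I = 6.162×10^6 mm⁴ = 6.162×10^-6 m⁴
Effective length L_e = K·L = 1 × 3.91 = 3.910 m
P_cr = π²EI / L_e² = π² × 72.4×10⁹ × 6.162×10^-6 / 3.910² = 2.880×10^5 N
Factor of safety n = P_cr / P = 288.00 / 172 = 1.67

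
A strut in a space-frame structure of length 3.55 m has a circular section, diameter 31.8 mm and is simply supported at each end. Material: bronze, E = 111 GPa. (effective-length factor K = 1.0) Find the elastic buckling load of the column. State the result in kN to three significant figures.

P_cr ≈ 4.36 kN

I = πd⁴/64 = π×31.8⁴/64 = 5.020×10^4 mm⁴
I = 5.020×10^4 mm⁴ = 5.020×10^-8 m⁴
Effective length L_e = K·L = 1 × 3.55 = 3.550 m
P_cr = π²EI / L_e² = π² × 111×10⁹ × 5.020×10^-8 / 3.550² = 4.364×10^3 N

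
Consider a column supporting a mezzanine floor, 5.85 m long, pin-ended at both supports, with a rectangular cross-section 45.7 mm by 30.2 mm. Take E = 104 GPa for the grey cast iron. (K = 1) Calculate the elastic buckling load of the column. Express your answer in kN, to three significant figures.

P_cr ≈ 3.15 kN

Buckling occurs about the weak axis: I_min = h·b³/12 with b = 30.2 mm (the shorter side).
I_min = 45.7×30.2³/12 = 1.049×10^5 mm⁴
I = 1.049×10^5 mm⁴ = 1.049×10^-7 m⁴
Effective length L_e = K·L = 1 × 5.85 = 5.850 m
P_cr = π²EI / L_e² = π² × 104×10⁹ × 1.049×10^-7 / 5.850² = 3.146×10^3 N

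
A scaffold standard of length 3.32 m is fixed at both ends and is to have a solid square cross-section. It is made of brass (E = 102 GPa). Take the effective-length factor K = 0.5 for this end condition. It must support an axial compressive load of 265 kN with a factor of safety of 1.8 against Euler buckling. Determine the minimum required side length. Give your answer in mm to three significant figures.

Required P_cr = n·P = 1.8 × 265 = 477.0 kN
L_e = K·L = 0.5 × 3.32 = 1.660 m
Required I = P_cr·L_e²/(π²E) = 4.770×10^5 × 1.660² / (π² × 1.02×10^11) = 1.306×10^-6 m⁴
I_req = 1.306×10^6 mm⁴
Solid square: I = a⁴/12  ⇒  a = (12I)^(1/4) = (12×1.306×10^6)^(1/4) = 62.9 mm

a ≈ 62.9 mm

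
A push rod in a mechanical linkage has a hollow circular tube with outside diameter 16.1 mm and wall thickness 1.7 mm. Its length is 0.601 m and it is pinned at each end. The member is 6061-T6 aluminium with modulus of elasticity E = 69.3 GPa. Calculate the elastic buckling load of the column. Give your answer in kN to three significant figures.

P_cr ≈ 3.83 kN

Inner diameter d_i = 16.1 − 2×1.7 = 12.70 mm
I = π(d_o⁴ − d_i⁴)/64 = π(16.1⁴ − 12.70⁴)/64 = 2.021×10^3 mm⁴
I = 2.021×10^3 mm⁴ = 2.021×10^-9 m⁴
Effective length L_e = K·L = 1 × 0.601 = 0.6010 m
P_cr = π²EI / L_e² = π² × 69.3×10⁹ × 2.021×10^-9 / 0.6010² = 3.827×10^3 N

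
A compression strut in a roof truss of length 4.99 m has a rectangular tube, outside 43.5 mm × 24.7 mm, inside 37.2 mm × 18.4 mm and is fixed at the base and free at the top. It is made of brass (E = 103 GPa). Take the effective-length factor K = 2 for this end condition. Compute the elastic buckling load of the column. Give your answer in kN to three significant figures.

Weak-axis I_min = (h_o·b_o³ − h_i·b_i³)/12 with b_o = 24.7, b_i = 18.40 mm (shorter outer/inner sides).
I_min = (43.5×24.7³ − 37.20×18.40³)/12 = 3.531×10^4 mm⁴
I = 3.531×10^4 mm⁴ = 3.531×10^-8 m⁴
Effective length L_e = K·L = 2 × 4.99 = 9.980 m
P_cr = π²EI / L_e² = π² × 103×10⁹ × 3.531×10^-8 / 9.980² = 360.4 N

P_cr ≈ 0.360 kN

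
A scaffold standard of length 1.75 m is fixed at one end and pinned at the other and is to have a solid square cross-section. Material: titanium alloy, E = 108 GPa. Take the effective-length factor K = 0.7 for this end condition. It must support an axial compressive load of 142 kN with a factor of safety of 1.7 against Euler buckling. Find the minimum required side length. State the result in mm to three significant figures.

Required P_cr = n·P = 1.7 × 142 = 241.4 kN
L_e = K·L = 0.7 × 1.75 = 1.225 m
Required I = P_cr·L_e²/(π²E) = 2.414×10^5 × 1.225² / (π² × 1.08×10^11) = 3.398×10^-7 m⁴
I_req = 3.398×10^5 mm⁴
Solid square: I = a⁴/12  ⇒  a = (12I)^(1/4) = (12×3.398×10^5)^(1/4) = 44.9 mm

a ≈ 44.9 mm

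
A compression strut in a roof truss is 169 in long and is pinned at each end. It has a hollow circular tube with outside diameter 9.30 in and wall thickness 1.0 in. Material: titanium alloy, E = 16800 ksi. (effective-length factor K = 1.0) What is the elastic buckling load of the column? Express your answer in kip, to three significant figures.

Inner diameter d_i = 9.30 − 2×1.0 = 7.300 in
I = π(d_o⁴ − d_i⁴)/64 = π(9.30⁴ − 7.300⁴)/64 = 227.8 in⁴
Effective length L_e = K·L = 1 × 169 = 169.0 in
P_cr = π²EI / L_e² = π² × 16800×10³ × 227.8 / 169.0² = 1.322×10^6 lb

P_cr ≈ 1320 kip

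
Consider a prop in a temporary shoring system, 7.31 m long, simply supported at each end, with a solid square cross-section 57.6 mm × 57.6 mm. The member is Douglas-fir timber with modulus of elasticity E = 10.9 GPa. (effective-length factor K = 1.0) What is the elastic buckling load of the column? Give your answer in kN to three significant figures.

I = a⁴/12 = 57.6⁴/12 = 9.173×10^5 mm⁴
I = 9.173×10^5 mm⁴ = 9.173×10^-7 m⁴
Effective length L_e = K·L = 1 × 7.31 = 7.310 m
P_cr = π²EI / L_e² = π² × 10.9×10⁹ × 9.173×10^-7 / 7.310² = 1.847×10^3 N

P_cr ≈ 1.85 kN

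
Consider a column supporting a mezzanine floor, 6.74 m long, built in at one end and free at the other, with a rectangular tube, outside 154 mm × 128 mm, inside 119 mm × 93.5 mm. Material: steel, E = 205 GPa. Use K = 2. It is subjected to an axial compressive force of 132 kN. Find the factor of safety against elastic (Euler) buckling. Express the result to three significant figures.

n ≈ 1.59

Weak-axis I_min = (h_o·b_o³ − h_i·b_i³)/12 with b_o = 128, b_i = 93.50 mm (shorter outer/inner sides).
I_min = (154×128³ − 119.0×93.50³)/12 = 1.881×10^7 mm⁴
I = 1.881×10^7 mm⁴ = 1.881×10^-5 m⁴
Effective length L_e = K·L = 2 × 6.74 = 13.48 m
P_cr = π²EI / L_e² = π² × 205×10⁹ × 1.881×10^-5 / 13.48² = 2.094×10^5 N
Factor of safety n = P_cr / P = 209.41 / 132 = 1.59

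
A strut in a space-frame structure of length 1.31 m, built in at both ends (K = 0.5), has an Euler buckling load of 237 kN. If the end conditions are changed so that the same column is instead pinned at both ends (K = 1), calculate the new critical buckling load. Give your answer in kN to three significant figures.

P_cr ≈ 59.2 kN

P_cr ∝ 1/K², so P_cr,new = P_cr,old × (K_old/K_new)² = 237 × (0.5/1)²
= 237 × 0.2500 = 59.2 kN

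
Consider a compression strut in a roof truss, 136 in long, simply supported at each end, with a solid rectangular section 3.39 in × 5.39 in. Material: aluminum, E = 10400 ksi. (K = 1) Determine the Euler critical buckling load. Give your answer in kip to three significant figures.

Buckling occurs about the weak axis: I_min = h·b³/12 with b = 3.39 in (the shorter side).
I_min = 5.39×3.39³/12 = 17.50 in⁴
Effective length L_e = K·L = 1 × 136 = 136.0 in
P_cr = π²EI / L_e² = π² × 10400×10³ × 17.50 / 136.0² = 9.711×10^4 lb

P_cr ≈ 97.1 kip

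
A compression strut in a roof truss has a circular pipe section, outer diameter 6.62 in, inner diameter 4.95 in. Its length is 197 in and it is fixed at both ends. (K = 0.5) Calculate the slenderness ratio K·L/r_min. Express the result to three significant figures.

λ ≈ 47.7

d_o = 6.62 in, d_i = 4.95 in
I = π(d_o⁴ − d_i⁴)/64 = π(6.62⁴ − 4.950⁴)/64 = 64.81 in⁴
A = 15.18 in²;  r_min = √(I/A) = √(64.81/15.18) = 2.067 in
L_e = K·L = 0.5 × 197 = 98.50 in
λ = L_e / r_min = 98.500 / 2.067 = 47.7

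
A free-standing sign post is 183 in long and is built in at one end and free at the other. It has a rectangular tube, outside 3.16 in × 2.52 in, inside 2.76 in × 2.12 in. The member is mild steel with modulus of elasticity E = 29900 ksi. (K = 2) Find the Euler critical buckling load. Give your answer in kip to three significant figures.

Weak-axis I_min = (h_o·b_o³ − h_i·b_i³)/12 with b_o = 2.52, b_i = 2.120 in (shorter outer/inner sides).
I_min = (3.16×2.52³ − 2.760×2.120³)/12 = 2.023 in⁴
Effective length L_e = K·L = 2 × 183 = 366.0 in
P_cr = π²EI / L_e² = π² × 29900×10³ × 2.023 / 366.0² = 4.456×10^3 lb

P_cr ≈ 4.46 kip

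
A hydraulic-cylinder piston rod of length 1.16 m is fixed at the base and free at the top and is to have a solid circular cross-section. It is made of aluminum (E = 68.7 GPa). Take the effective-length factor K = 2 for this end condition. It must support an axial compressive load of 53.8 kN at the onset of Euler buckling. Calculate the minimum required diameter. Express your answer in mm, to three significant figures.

d ≈ 54.3 mm

L_e = K·L = 2 × 1.16 = 2.320 m
Required I = P_cr·L_e²/(π²E) = 5.380×10^4 × 2.320² / (π² × 6.87×10^10) = 4.271×10^-7 m⁴
I_req = 4.271×10^5 mm⁴
Solid circle: I = πd⁴/64  ⇒  d = (64I/π)^(1/4) = (64×4.271×10^5/π)^(1/4) = 54.3 mm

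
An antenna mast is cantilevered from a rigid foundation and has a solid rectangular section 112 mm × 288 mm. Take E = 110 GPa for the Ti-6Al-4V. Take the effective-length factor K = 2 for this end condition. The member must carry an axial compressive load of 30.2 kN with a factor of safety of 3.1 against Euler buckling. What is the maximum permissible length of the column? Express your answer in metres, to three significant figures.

L_max ≈ 9.89 m

Buckling occurs about the weak axis: I_min = h·b³/12 with b = 112 mm (the shorter side).
I_min = 288×112³/12 = 3.372×10^7 mm⁴
I = 3.372×10^-5 m⁴
Required critical load P_cr = n·P = 3.1 × 30.2 = 93.62 kN = 9.362×10^4 N
From P_cr = π²EI/(K·L)²:  L = (1/K)·√(π²EI/P_cr) = (1/2)·√(π²×1.10×10^11×3.372×10^-5/9.362×10^4)
L = 9.89 m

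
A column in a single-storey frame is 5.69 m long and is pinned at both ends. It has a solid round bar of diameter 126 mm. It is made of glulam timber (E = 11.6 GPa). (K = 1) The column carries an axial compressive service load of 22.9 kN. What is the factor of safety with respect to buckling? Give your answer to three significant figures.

n ≈ 1.91

I = πd⁴/64 = π×126⁴/64 = 1.237×10^7 mm⁴
I = 1.237×10^7 mm⁴ = 1.237×10^-5 m⁴
Effective length L_e = K·L = 1 × 5.69 = 5.690 m
P_cr = π²EI / L_e² = π² × 11.6×10⁹ × 1.237×10^-5 / 5.690² = 4.375×10^4 N
Factor of safety n = P_cr / P = 43.751 / 22.9 = 1.91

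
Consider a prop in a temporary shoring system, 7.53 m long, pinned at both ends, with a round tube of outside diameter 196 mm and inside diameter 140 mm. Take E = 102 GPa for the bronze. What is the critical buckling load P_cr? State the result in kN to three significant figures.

d_o = 196 mm, d_i = 140 mm
I = π(d_o⁴ − d_i⁴)/64 = π(196⁴ − 140.0⁴)/64 = 5.359×10^7 mm⁴
I = 5.359×10^7 mm⁴ = 5.359×10^-5 m⁴
Effective length L_e = K·L = 1 × 7.53 = 7.530 m
P_cr = π²EI / L_e² = π² × 102×10⁹ × 5.359×10^-5 / 7.530² = 9.514×10^5 N

P_cr ≈ 951 kN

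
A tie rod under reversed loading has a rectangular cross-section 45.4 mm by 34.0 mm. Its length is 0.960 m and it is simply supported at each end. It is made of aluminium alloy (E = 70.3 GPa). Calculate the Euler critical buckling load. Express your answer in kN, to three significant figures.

P_cr ≈ 112 kN

Buckling occurs about the weak axis: I_min = h·b³/12 with b = 34.0 mm (the shorter side).
I_min = 45.4×34.0³/12 = 1.487×10^5 mm⁴
I = 1.487×10^5 mm⁴ = 1.487×10^-7 m⁴
Effective length L_e = K·L = 1 × 0.960 = 0.9600 m
P_cr = π²EI / L_e² = π² × 70.3×10⁹ × 1.487×10^-7 / 0.9600² = 1.119×10^5 N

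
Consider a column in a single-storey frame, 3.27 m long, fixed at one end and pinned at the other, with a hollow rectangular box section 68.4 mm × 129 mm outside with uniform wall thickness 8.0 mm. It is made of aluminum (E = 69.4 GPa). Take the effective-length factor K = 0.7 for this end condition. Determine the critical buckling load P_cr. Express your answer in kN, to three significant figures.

P_cr ≈ 273 kN

Inner dimensions: h_i = 129 − 2×8.0 = 113.0 mm, b_i = 68.4 − 2×8.0 = 52.40 mm
Weak-axis I_min = (h_o·b_o³ − h_i·b_i³)/12 with b_o = 68.4, b_i = 52.40 mm (shorter outer/inner sides).
I_min = (129×68.4³ − 113.0×52.40³)/12 = 2.085×10^6 mm⁴
I = 2.085×10^6 mm⁴ = 2.085×10^-6 m⁴
Effective length L_e = K·L = 0.7 × 3.27 = 2.289 m
P_cr = π²EI / L_e² = π² × 69.4×10⁹ × 2.085×10^-6 / 2.289² = 2.726×10^5 N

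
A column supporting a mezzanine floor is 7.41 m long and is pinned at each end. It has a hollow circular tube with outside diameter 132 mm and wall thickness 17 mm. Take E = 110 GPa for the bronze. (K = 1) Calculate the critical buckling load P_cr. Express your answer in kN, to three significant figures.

P_cr ≈ 205 kN

Inner diameter d_i = 132 − 2×17 = 98.00 mm
I = π(d_o⁴ − d_i⁴)/64 = π(132⁴ − 98.00⁴)/64 = 1.038×10^7 mm⁴
I = 1.038×10^7 mm⁴ = 1.038×10^-5 m⁴
Effective length L_e = K·L = 1 × 7.41 = 7.410 m
P_cr = π²EI / L_e² = π² × 110×10⁹ × 1.038×10^-5 / 7.410² = 2.051×10^5 N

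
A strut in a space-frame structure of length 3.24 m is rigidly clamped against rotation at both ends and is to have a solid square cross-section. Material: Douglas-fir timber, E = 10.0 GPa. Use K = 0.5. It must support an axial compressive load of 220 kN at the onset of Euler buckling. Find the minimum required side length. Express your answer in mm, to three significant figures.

L_e = K·L = 0.5 × 3.24 = 1.620 m
Required I = P_cr·L_e²/(π²E) = 2.200×10^5 × 1.620² / (π² × 1.00×10^10) = 5.850×10^-6 m⁴
I_req = 5.850×10^6 mm⁴
Solid square: I = a⁴/12  ⇒  a = (12I)^(1/4) = (12×5.850×10^6)^(1/4) = 91.5 mm

a ≈ 91.5 mm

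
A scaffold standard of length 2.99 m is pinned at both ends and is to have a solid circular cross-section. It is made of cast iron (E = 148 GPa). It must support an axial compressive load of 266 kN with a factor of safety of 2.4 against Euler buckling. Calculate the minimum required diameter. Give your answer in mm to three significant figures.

Required P_cr = n·P = 2.4 × 266 = 638.4 kN
L_e = K·L = 1 × 2.99 = 2.990 m
Required I = P_cr·L_e²/(π²E) = 6.384×10^5 × 2.990² / (π² × 1.48×10^11) = 3.907×10^-6 m⁴
I_req = 3.907×10^6 mm⁴
Solid circle: I = πd⁴/64  ⇒  d = (64I/π)^(1/4) = (64×3.907×10^6/π)^(1/4) = 94.5 mm

d ≈ 94.5 mm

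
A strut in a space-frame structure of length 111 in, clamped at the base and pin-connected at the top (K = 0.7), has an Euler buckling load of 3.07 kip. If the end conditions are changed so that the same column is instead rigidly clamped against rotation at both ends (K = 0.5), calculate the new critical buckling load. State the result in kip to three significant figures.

P_cr ∝ 1/K², so P_cr,new = P_cr,old × (K_old/K_new)² = 3.07 × (0.7/0.5)²
= 3.07 × 1.960 = 6.02 kip

P_cr ≈ 6.02 kip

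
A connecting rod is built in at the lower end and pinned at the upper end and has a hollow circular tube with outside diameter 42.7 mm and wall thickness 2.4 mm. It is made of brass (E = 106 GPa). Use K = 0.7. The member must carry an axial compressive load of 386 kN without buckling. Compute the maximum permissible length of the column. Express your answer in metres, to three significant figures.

L_max ≈ 0.585 m

Inner diameter d_i = 42.7 − 2×2.4 = 37.90 mm
I = π(d_o⁴ − d_i⁴)/64 = π(42.7⁴ − 37.90⁴)/64 = 6.190×10^4 mm⁴
I = 6.190×10^-8 m⁴
At the buckling limit P_cr = P = 3.860×10^5 N
From P_cr = π²EI/(K·L)²:  L = (1/K)·√(π²EI/P_cr) = (1/0.7)·√(π²×1.06×10^11×6.190×10^-8/3.860×10^5)
L = 0.585 m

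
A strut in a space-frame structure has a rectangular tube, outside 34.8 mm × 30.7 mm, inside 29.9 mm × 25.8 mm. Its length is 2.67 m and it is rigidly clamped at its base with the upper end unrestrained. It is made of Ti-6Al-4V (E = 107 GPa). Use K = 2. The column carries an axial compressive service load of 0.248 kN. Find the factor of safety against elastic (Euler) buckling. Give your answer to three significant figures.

n ≈ 6.14

Weak-axis I_min = (h_o·b_o³ − h_i·b_i³)/12 with b_o = 30.7, b_i = 25.80 mm (shorter outer/inner sides).
I_min = (34.8×30.7³ − 29.90×25.80³)/12 = 4.112×10^4 mm⁴
I = 4.112×10^4 mm⁴ = 4.112×10^-8 m⁴
Effective length L_e = K·L = 2 × 2.67 = 5.340 m
P_cr = π²EI / L_e² = π² × 107×10⁹ × 4.112×10^-8 / 5.340² = 1.523×10^3 N
Factor of safety n = P_cr / P = 1.5228 / 0.248 = 6.14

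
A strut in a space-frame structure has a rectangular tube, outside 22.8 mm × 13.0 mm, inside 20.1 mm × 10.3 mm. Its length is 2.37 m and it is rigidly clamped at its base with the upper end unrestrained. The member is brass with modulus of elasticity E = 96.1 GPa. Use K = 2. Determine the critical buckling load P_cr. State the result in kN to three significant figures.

Weak-axis I_min = (h_o·b_o³ − h_i·b_i³)/12 with b_o = 13.0, b_i = 10.30 mm (shorter outer/inner sides).
I_min = (22.8×13.0³ − 20.10×10.30³)/12 = 2.344×10^3 mm⁴
I = 2.344×10^3 mm⁴ = 2.344×10^-9 m⁴
Effective length L_e = K·L = 2 × 2.37 = 4.740 m
P_cr = π²EI / L_e² = π² × 96.1×10⁹ × 2.344×10^-9 / 4.740² = 98.95 N

P_cr ≈ 0.0990 kN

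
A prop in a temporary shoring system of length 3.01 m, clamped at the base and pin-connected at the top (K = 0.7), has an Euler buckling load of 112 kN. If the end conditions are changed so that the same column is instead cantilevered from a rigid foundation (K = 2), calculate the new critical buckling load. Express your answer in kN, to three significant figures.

P_cr ∝ 1/K², so P_cr,new = P_cr,old × (K_old/K_new)² = 112 × (0.7/2)²
= 112 × 0.1225 = 13.7 kN

P_cr ≈ 13.7 kN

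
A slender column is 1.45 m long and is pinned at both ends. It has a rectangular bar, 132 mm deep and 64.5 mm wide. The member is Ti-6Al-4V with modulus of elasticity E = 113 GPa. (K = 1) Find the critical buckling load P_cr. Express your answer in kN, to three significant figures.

Buckling occurs about the weak axis: I_min = h·b³/12 with b = 64.5 mm (the shorter side).
I_min = 132×64.5³/12 = 2.952×10^6 mm⁴
I = 2.952×10^6 mm⁴ = 2.952×10^-6 m⁴
Effective length L_e = K·L = 1 × 1.45 = 1.450 m
P_cr = π²EI / L_e² = π² × 113×10⁹ × 2.952×10^-6 / 1.450² = 1.566×10^6 N

P_cr ≈ 1570 kN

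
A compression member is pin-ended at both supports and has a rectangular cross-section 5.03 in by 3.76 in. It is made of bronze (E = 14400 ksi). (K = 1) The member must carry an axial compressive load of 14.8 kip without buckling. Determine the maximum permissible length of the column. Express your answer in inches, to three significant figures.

Buckling occurs about the weak axis: I_min = h·b³/12 with b = 3.76 in (the shorter side).
I_min = 5.03×3.76³/12 = 22.28 in⁴
At the buckling limit P_cr = P = 1.480×10^4 lb
From P_cr = π²EI/(K·L)²:  L = (1/K)·√(π²EI/P_cr) = (1/1)·√(π²×1.44×10^7×22.28/1.480×10^4)
L = 463 in

L_max ≈ 463 in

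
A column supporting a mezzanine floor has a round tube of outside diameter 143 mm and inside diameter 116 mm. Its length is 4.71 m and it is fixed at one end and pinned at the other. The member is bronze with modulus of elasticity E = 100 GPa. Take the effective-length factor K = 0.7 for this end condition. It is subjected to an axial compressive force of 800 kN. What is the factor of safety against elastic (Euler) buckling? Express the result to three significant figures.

d_o = 143 mm, d_i = 116 mm
I = π(d_o⁴ − d_i⁴)/64 = π(143⁴ − 116.0⁴)/64 = 1.164×10^7 mm⁴
I = 1.164×10^7 mm⁴ = 1.164×10^-5 m⁴
Effective length L_e = K·L = 0.7 × 4.71 = 3.297 m
P_cr = π²EI / L_e² = π² × 100×10⁹ × 1.164×10^-5 / 3.297² = 1.057×10^6 N
Factor of safety n = P_cr / P = 1056.7 / 800 = 1.32

n ≈ 1.32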